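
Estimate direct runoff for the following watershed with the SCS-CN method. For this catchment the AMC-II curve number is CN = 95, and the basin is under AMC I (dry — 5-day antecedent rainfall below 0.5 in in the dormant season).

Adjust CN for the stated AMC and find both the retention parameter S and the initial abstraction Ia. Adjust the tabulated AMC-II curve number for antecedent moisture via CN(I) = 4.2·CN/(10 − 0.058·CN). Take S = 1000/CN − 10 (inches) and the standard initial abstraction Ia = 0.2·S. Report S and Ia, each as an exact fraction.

CN(I) from CN(II)=95: (4.2·95)/(10 − 0.058·95) = 39900/449 ≈ 88.864
Max retention: S = 1000/(39900/449) − 10 = 500/399 in (≈ 1.253 in)
Ia = 0.2·(500/399) = 100/399 in ≈ 0.251 in

S = 500/399 in ≈ 1.253 in; Ia = 100/399 in ≈ 0.251 in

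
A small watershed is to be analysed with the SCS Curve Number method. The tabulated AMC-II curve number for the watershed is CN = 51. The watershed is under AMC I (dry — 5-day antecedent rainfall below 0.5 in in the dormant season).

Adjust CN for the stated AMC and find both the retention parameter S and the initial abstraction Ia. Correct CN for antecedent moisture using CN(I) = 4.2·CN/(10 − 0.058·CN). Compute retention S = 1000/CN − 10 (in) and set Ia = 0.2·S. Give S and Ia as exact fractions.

S = 3500/153 in ≈ 22.876 in; Ia = 700/153 in ≈ 4.575 in

Dry (AMC I): CN(I) = 4.2·51/(10 − 0.058·51) = (1071/5)/(3521/500) = 15300/503 ≈ 30.417
S = 1000/(15300/503) − 10 = 3500/153 in ≈ 22.876 in
Initial abstraction Ia = S/5 = (3500/153)/5 = 700/153 ≈ 4.575 in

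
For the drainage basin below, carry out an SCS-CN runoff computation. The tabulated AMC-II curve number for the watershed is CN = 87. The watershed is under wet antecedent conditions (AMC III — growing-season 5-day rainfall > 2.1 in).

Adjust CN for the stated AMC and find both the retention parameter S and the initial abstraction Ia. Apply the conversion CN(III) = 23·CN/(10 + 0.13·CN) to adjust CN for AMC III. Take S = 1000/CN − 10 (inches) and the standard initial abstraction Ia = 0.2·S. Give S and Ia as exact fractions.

S = 1300/2001 in ≈ 0.650 in; Ia = 260/2001 in ≈ 0.130 in

Adjust CN=87 to AMC III: 23·87/(10 + 0.13·87) → 2001 ÷ (2131/100) = 200100/2131 ≈ 93.900
Retention S: 1000/CN − 10 with CN=93.900 → S = 1300/2001 ≈ 0.650 in
Ia = 0.2·(1300/2001) = 260/2001 in ≈ 0.130 in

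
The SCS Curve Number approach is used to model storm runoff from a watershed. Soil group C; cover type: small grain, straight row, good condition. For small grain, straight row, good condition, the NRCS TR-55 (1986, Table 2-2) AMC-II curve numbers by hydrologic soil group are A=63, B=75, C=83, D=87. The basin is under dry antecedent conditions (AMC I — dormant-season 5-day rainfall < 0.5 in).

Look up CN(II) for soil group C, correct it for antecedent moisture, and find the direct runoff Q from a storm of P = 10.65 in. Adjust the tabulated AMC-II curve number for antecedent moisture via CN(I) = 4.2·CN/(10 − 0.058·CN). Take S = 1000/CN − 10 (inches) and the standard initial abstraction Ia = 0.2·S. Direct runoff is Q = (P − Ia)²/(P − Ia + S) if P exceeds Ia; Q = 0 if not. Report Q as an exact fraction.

NRCS table: small grain, straight row, good condition, soil group C → CN(II) = 83
Dry (AMC I): CN(I) = 4.2·83/(10 − 0.058·83) = (1743/5)/(2593/500) = 174300/2593 ≈ 67.219
Max retention: S = 1000/(174300/2593) − 10 = 8500/1743 in (≈ 4.877 in)
Ia = 0.2S: 0.2·4.877 = 0.975 in (exactly 1700/1743)
Excess rainfall: 10.650 − 0.975 = 9.675 in; P > Ia so Q > 0
Q = (337259/34860)²/((337259/34860) + 8500/1743) = (113743633081/1215219600)/(507259/34860) = 113743633081/17683048740 in ≈ 6.432 in

Q = 113743633081/17683048740 in ≈ 6.432 in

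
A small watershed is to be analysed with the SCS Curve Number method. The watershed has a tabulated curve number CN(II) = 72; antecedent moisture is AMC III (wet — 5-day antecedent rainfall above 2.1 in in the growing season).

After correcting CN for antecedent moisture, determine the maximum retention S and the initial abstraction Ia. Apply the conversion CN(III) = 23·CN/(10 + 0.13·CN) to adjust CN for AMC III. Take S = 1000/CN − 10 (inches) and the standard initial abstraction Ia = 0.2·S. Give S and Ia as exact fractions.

S = 350/207 in ≈ 1.691 in; Ia = 70/207 in ≈ 0.338 in

Wet (AMC III): CN(III) = 23·72/(10 + 0.13·72) = 1656/(484/25) = 10350/121 ≈ 85.537
Retention S: 1000/CN − 10 with CN=85.537 → S = 350/207 ≈ 1.691 in
Initial abstraction Ia = S/5 = (350/207)/5 = 70/207 ≈ 0.338 in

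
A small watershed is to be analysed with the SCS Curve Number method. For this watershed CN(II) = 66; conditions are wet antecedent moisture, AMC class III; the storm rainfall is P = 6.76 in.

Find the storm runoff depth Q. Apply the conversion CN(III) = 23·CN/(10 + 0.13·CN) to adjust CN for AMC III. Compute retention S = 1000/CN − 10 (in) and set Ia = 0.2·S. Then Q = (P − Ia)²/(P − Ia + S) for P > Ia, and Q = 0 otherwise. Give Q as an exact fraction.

CN(III) from CN(II)=66: (23·66)/(10 + 0.13·66) = 75900/929 ≈ 81.701
Retention S: 1000/CN − 10 with CN=81.701 → S = 1700/759 ≈ 2.240 in
Initial abstraction Ia = S/5 = (1700/759)/5 = 340/759 ≈ 0.448 in
Excess rainfall: 6.760 − 0.448 = 6.312 in; P > Ia so Q > 0
Q: (119771/18975)² ÷ (162271/18975) = 14345092441/3079092225 in (≈ 4.659 in)

Q = 14345092441/3079092225 in ≈ 4.659 in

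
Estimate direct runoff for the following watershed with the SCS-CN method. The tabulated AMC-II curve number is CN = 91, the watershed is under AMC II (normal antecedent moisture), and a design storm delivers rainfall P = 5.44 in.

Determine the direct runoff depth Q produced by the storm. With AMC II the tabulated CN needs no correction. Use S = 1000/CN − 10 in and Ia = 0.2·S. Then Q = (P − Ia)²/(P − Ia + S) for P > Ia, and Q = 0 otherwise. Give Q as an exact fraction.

AMC II — tabulated CN = 91 applies directly.
Retention S: 1000/CN − 10 with CN=91.000 → S = 90/91 ≈ 0.989 in
Ia = 0.2·(90/91) = 18/91 in ≈ 0.198 in
Since P=5.440 > Ia=0.198: effective rainfall P−Ia = 11926/2275 in
Runoff Q = (P−Ia)²/(P−Ia+S) = (5.242)²/(5.242+0.989) = 35557369/8062600 ≈ 4.410 in

Q = 35557369/8062600 in ≈ 4.410 in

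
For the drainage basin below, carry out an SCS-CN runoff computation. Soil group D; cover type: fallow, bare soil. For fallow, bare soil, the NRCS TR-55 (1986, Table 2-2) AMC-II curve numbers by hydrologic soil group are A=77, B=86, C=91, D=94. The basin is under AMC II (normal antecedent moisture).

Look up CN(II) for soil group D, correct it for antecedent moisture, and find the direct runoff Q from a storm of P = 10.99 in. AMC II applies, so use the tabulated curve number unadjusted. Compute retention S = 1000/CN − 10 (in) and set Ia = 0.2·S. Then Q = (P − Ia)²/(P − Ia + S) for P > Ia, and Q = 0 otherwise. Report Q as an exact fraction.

Q = 2606408809/254049100 in ≈ 10.259 in

NRCS table: fallow, bare soil, soil group D → CN(II) = 94
Average conditions: CN = 94 (no AMC adjustment).
Retention S: 1000/CN − 10 with CN=94.000 → S = 30/47 ≈ 0.638 in
Initial abstraction Ia = S/5 = (30/47)/5 = 6/47 ≈ 0.128 in
Excess rainfall: 10.990 − 0.128 = 10.862 in; P > Ia so Q > 0
Runoff Q = (P−Ia)²/(P−Ia+S) = (10.862)²/(10.862+0.638) = 2606408809/254049100 ≈ 10.259 in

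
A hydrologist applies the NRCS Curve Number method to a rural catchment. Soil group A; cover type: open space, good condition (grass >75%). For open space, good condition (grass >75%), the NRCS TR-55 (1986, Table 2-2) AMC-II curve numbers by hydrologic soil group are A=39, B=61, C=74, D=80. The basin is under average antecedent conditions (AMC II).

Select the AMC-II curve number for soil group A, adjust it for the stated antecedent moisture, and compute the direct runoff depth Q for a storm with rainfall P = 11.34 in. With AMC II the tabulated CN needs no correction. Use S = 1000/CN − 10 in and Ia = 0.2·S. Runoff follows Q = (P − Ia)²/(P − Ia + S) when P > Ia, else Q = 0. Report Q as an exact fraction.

NRCS table: open space, good condition (grass >75%), soil group A → CN(II) = 39
AMC II — tabulated CN = 39 applies directly.
S = 1000/39 − 10 = 610/39 in ≈ 15.641 in
Ia = 0.2S: 0.2·15.641 = 3.128 in (exactly 122/39)
P − Ia = 11.340 − 3.128 = 16013/1950 ≈ 8.212 in (> 0, runoff occurs)
Runoff Q = (P−Ia)²/(P−Ia+S) = (8.212)²/(8.212+15.641) = 256416169/90700350 ≈ 2.827 in

Q = 256416169/90700350 in ≈ 2.827 in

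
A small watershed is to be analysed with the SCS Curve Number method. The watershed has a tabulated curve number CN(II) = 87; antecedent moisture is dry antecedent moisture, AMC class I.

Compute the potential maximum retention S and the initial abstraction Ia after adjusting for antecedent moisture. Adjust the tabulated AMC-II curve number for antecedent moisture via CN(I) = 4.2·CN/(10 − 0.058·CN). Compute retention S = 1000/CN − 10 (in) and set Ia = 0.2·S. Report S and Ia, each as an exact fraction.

S = 6500/1827 in ≈ 3.558 in; Ia = 1300/1827 in ≈ 0.712 in

Dry (AMC I): CN(I) = 4.2·87/(10 − 0.058·87) = (1827/5)/(2477/500) = 182700/2477 ≈ 73.759
Max retention: S = 1000/(182700/2477) − 10 = 6500/1827 in (≈ 3.558 in)
Initial abstraction Ia = S/5 = (6500/1827)/5 = 1300/1827 ≈ 0.712 in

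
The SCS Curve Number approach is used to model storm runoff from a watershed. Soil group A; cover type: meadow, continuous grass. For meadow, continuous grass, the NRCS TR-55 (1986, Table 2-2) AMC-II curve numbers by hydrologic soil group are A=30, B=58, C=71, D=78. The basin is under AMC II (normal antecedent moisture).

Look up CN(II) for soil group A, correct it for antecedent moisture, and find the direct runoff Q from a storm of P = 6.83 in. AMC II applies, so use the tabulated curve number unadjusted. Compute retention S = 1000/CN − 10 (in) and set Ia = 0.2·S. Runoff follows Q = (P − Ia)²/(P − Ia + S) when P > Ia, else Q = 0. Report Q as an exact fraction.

Q = 421201/2294700 in ≈ 0.184 in

NRCS table: meadow, continuous grass, soil group A → CN(II) = 30
Average conditions: CN = 30 (no AMC adjustment).
Retention S: 1000/CN − 10 with CN=30.000 → S = 70/3 ≈ 23.333 in
Ia = 0.2S: 0.2·23.333 = 4.667 in (exactly 14/3)
Since P=6.830 > Ia=4.667: effective rainfall P−Ia = 649/300 in
Runoff Q = (P−Ia)²/(P−Ia+S) = (2.163)²/(2.163+23.333) = 421201/2294700 ≈ 0.184 in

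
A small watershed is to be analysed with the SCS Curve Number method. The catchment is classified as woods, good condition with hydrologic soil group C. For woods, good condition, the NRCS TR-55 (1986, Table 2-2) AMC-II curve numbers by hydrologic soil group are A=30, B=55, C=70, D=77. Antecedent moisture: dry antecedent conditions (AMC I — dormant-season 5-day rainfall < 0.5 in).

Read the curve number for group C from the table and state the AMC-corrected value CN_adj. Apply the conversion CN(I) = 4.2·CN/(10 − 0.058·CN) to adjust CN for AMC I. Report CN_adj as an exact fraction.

CN_adj = 4900/99 ≈ 49.495

NRCS table: woods, good condition, soil group C → CN(II) = 70
Adjust CN=70 to AMC I: 4.2·70/(10 − 0.058·70) → 294 ÷ (297/50) = 4900/99 ≈ 49.495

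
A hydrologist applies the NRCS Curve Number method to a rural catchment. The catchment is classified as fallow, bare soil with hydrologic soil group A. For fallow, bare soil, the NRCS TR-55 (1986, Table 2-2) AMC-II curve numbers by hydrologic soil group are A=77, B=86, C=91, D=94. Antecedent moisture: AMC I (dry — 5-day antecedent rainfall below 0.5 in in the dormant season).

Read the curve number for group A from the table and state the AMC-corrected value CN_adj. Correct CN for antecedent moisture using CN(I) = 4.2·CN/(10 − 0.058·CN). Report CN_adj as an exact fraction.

CN_adj = 161700/2767 ≈ 58.439

NRCS table: fallow, bare soil, soil group A → CN(II) = 77
Adjust CN=77 to AMC I: 4.2·77/(10 − 0.058·77) → (1617/5) ÷ (2767/500) = 161700/2767 ≈ 58.439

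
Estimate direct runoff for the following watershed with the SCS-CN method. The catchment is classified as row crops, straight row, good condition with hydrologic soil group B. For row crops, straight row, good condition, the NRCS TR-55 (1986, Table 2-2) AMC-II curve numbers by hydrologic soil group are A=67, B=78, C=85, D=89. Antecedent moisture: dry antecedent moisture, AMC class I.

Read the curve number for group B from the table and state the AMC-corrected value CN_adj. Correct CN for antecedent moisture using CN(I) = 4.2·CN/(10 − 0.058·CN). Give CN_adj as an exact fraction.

NRCS table: row crops, straight row, good condition, soil group B → CN(II) = 78
CN(I) from CN(II)=78: (4.2·78)/(10 − 0.058·78) = 81900/1369 ≈ 59.825

CN_adj = 81900/1369 ≈ 59.825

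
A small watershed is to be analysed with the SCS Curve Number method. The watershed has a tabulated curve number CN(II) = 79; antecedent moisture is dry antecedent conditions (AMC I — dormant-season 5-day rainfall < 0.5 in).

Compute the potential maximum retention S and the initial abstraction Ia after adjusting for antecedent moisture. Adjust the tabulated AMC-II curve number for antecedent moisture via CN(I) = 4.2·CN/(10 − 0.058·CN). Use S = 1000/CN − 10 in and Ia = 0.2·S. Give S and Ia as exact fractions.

Adjust CN=79 to AMC I: 4.2·79/(10 − 0.058·79) → (1659/5) ÷ (2709/500) = 7900/129 ≈ 61.240
Max retention: S = 1000/(7900/129) − 10 = 500/79 in (≈ 6.329 in)
Ia = 0.2·(500/79) = 100/79 in ≈ 1.266 in

S = 500/79 in ≈ 6.329 in; Ia = 100/79 in ≈ 1.266 in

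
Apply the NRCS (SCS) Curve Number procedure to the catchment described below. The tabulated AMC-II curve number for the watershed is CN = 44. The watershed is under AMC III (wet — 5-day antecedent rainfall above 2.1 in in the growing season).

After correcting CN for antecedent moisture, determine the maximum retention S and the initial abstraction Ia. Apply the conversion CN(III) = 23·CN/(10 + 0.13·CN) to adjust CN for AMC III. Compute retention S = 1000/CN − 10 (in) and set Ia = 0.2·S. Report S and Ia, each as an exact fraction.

S = 1400/253 in ≈ 5.534 in; Ia = 280/253 in ≈ 1.107 in

Adjust CN=44 to AMC III: 23·44/(10 + 0.13·44) → 1012 ÷ (393/25) = 25300/393 ≈ 64.377
S = 1000/(25300/393) − 10 = 1400/253 in ≈ 5.534 in
Ia = 0.2S: 0.2·5.534 = 1.107 in (exactly 280/253)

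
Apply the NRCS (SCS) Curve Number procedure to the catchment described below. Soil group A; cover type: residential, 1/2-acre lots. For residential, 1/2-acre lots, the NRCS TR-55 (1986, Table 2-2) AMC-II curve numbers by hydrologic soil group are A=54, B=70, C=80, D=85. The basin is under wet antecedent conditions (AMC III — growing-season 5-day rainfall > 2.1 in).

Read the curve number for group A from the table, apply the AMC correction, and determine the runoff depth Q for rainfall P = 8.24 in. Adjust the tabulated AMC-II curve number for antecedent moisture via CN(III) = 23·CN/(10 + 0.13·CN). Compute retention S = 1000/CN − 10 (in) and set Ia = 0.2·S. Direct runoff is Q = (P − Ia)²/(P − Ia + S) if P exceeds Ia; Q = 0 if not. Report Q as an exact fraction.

Q = 12811922/2552175 in ≈ 5.020 in

NRCS table: residential, 1/2-acre lots, soil group A → CN(II) = 54
Wet (AMC III): CN(III) = 23·54/(10 + 0.13·54) = 1242/(851/50) = 2700/37 ≈ 72.973
Max retention: S = 1000/(2700/37) − 10 = 100/27 in (≈ 3.704 in)
Ia = 0.2·(100/27) = 20/27 in ≈ 0.741 in
Excess rainfall: 8.240 − 0.741 = 7.499 in; P > Ia so Q > 0
Runoff Q = (P−Ia)²/(P−Ia+S) = (7.499)²/(7.499+3.704) = 12811922/2552175 ≈ 5.020 in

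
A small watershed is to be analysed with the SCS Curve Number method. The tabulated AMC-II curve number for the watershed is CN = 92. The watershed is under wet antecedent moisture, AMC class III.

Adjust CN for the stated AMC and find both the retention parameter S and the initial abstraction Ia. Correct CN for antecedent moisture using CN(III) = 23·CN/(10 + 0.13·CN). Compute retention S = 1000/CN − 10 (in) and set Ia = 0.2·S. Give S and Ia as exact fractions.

Wet (AMC III): CN(III) = 23·92/(10 + 0.13·92) = 2116/(549/25) = 52900/549 ≈ 96.357
Max retention: S = 1000/(52900/549) − 10 = 200/529 in (≈ 0.378 in)
Ia = 0.2·(200/529) = 40/529 in ≈ 0.076 in

S = 200/529 in ≈ 0.378 in; Ia = 40/529 in ≈ 0.076 in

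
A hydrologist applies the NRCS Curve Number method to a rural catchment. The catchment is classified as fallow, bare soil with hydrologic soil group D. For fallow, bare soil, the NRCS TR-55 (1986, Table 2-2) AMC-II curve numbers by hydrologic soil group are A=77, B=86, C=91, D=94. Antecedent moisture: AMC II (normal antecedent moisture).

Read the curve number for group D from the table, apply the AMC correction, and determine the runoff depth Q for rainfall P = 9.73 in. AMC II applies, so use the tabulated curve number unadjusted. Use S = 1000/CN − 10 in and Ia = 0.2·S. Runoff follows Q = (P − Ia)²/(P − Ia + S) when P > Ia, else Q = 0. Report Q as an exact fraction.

Q = 2036807161/226215700 in ≈ 9.004 in

NRCS table: fallow, bare soil, soil group D → CN(II) = 94
AMC II — tabulated CN = 94 applies directly.
Retention S: 1000/CN − 10 with CN=94.000 → S = 30/47 ≈ 0.638 in
Ia = 0.2·(30/47) = 6/47 in ≈ 0.128 in
Excess rainfall: 9.730 − 0.128 = 9.602 in; P > Ia so Q > 0
Q: (45131/4700)² ÷ (48131/4700) = 2036807161/226215700 in (≈ 9.004 in)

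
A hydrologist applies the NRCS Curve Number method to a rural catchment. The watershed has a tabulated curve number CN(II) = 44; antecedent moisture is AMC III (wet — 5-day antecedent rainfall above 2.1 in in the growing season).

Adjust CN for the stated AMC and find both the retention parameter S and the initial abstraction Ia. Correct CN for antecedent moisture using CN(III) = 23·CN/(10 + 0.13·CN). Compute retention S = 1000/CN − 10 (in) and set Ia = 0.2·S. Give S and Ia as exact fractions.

CN(III) from CN(II)=44: (23·44)/(10 + 0.13·44) = 25300/393 ≈ 64.377
Max retention: S = 1000/(25300/393) − 10 = 1400/253 in (≈ 5.534 in)
Initial abstraction Ia = S/5 = (1400/253)/5 = 280/253 ≈ 1.107 in

S = 1400/253 in ≈ 5.534 in; Ia = 280/253 in ≈ 1.107 in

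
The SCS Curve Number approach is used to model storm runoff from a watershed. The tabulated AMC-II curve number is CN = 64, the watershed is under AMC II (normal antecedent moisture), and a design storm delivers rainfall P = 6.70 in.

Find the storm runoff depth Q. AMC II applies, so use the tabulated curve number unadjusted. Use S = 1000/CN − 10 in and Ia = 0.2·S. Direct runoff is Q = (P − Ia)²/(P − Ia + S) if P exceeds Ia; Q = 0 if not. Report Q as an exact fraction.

Q = 49729/17920 in ≈ 2.775 in

Average conditions: CN = 64 (no AMC adjustment).
S = 1000/64 − 10 = 45/8 in ≈ 5.625 in
Ia = 0.2S: 0.2·5.625 = 1.125 in (exactly 9/8)
P − Ia = 6.700 − 1.125 = 223/40 ≈ 5.575 in (> 0, runoff occurs)
Q: (223/40)² ÷ (56/5) = 49729/17920 in (≈ 2.775 in)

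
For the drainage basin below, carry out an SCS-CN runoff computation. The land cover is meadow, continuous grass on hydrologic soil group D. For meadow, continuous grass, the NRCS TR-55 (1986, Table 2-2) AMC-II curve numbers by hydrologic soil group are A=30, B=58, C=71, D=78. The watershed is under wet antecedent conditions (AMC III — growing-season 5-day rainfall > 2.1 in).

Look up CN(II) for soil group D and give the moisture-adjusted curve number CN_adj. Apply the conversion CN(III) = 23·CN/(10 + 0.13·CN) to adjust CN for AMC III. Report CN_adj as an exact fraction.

CN_adj = 89700/1007 ≈ 89.076

NRCS table: meadow, continuous grass, soil group D → CN(II) = 78
Adjust CN=78 to AMC III: 23·78/(10 + 0.13·78) → 1794 ÷ (1007/50) = 89700/1007 ≈ 89.076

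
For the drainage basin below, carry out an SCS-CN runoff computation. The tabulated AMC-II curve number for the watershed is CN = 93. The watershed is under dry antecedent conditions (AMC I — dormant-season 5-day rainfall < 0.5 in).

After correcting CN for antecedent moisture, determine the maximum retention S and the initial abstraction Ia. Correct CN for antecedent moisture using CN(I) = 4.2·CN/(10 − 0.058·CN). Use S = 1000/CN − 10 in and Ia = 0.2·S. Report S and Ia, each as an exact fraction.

Dry (AMC I): CN(I) = 4.2·93/(10 − 0.058·93) = (1953/5)/(2303/500) = 27900/329 ≈ 84.802
Max retention: S = 1000/(27900/329) − 10 = 500/279 in (≈ 1.792 in)
Ia = 0.2·(500/279) = 100/279 in ≈ 0.358 in

S = 500/279 in ≈ 1.792 in; Ia = 100/279 in ≈ 0.358 in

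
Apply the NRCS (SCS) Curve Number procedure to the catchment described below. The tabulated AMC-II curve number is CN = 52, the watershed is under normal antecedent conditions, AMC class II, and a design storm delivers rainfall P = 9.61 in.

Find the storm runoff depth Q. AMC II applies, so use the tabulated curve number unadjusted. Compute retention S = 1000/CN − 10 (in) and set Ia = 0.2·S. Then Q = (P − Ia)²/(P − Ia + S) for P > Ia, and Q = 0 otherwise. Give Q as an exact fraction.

Q = 101868649/28720900 in ≈ 3.547 in

Average conditions: CN = 52 (no AMC adjustment).
Retention S: 1000/CN − 10 with CN=52.000 → S = 120/13 ≈ 9.231 in
Ia = 0.2S: 0.2·9.231 = 1.846 in (exactly 24/13)
Excess rainfall: 9.610 − 1.846 = 7.764 in; P > Ia so Q > 0
Q = (10093/1300)²/((10093/1300) + 120/13) = (101868649/1690000)/(22093/1300) = 101868649/28720900 in ≈ 3.547 in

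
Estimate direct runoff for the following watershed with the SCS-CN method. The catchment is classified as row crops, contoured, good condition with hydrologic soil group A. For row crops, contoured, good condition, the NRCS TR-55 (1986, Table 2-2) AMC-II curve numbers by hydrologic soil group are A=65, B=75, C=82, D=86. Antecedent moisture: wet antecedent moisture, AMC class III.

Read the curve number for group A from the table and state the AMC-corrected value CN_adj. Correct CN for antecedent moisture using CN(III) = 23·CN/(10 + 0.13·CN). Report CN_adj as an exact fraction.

NRCS table: row crops, contoured, good condition, soil group A → CN(II) = 65
Wet (AMC III): CN(III) = 23·65/(10 + 0.13·65) = 1495/(369/20) = 29900/369 ≈ 81.030

CN_adj = 29900/369 ≈ 81.030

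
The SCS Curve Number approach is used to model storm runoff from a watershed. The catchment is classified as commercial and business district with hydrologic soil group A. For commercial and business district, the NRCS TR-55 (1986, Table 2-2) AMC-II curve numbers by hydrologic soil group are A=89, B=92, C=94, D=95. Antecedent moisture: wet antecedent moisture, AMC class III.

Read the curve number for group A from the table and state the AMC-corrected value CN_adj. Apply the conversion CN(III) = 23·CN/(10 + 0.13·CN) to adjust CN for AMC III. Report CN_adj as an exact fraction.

CN_adj = 204700/2157 ≈ 94.900

NRCS table: commercial and business district, soil group A → CN(II) = 89
Adjust CN=89 to AMC III: 23·89/(10 + 0.13·89) → 2047 ÷ (2157/100) = 204700/2157 ≈ 94.900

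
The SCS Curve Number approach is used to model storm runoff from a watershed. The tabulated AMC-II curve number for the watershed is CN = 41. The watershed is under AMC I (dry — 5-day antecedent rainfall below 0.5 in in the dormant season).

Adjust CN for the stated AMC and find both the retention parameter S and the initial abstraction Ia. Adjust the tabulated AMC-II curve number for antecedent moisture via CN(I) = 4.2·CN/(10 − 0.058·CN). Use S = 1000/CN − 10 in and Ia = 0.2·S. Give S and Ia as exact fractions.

S = 29500/861 in ≈ 34.262 in; Ia = 5900/861 in ≈ 6.852 in

Dry (AMC I): CN(I) = 4.2·41/(10 − 0.058·41) = (861/5)/(3811/500) = 86100/3811 ≈ 22.592
S = 1000/(86100/3811) − 10 = 29500/861 in ≈ 34.262 in
Ia = 0.2·(29500/861) = 5900/861 in ≈ 6.852 in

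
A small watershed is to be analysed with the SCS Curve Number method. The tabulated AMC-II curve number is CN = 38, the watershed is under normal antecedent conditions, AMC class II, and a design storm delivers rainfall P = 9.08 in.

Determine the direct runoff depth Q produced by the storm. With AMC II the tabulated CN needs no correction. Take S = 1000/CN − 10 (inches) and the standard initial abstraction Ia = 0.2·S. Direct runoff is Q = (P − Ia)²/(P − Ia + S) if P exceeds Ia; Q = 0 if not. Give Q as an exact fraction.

Average conditions: CN = 38 (no AMC adjustment).
Retention S: 1000/CN − 10 with CN=38.000 → S = 310/19 ≈ 16.316 in
Ia = 0.2S: 0.2·16.316 = 3.263 in (exactly 62/19)
Since P=9.080 > Ia=3.263: effective rainfall P−Ia = 2763/475 in
Q: (2763/475)² ÷ (10513/475) = 7634169/4993675 in (≈ 1.529 in)

Q = 7634169/4993675 in ≈ 1.529 in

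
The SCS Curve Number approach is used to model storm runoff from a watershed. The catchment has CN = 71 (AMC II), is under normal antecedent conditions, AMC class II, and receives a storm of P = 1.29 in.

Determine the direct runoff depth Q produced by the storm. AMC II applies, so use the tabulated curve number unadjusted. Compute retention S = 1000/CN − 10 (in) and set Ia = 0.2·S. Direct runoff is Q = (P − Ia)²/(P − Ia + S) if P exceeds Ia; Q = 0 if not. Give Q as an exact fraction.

AMC II — tabulated CN = 71 applies directly.
Max retention: S = 1000/71 − 10 = 290/71 in (≈ 4.085 in)
Initial abstraction Ia = S/5 = (290/71)/5 = 58/71 ≈ 0.817 in
Since P=1.290 > Ia=0.817: effective rainfall P−Ia = 3359/7100 in
Runoff Q = (P−Ia)²/(P−Ia+S) = (0.473)²/(0.473+4.085) = 11282881/229748900 ≈ 0.049 in

Q = 11282881/229748900 in ≈ 0.049 in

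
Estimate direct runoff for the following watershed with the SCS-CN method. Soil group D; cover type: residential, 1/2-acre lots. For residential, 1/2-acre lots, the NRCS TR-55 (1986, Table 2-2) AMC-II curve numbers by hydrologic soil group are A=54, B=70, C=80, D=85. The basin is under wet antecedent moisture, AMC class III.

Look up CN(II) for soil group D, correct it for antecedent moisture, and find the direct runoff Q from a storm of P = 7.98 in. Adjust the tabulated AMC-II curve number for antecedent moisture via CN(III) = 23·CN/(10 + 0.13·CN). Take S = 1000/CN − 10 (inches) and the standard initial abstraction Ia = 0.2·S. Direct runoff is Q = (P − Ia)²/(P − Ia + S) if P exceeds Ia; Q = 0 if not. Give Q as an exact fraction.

NRCS table: residential, 1/2-acre lots, soil group D → CN(II) = 85
Wet (AMC III): CN(III) = 23·85/(10 + 0.13·85) = 1955/(421/20) = 39100/421 ≈ 92.874
Max retention: S = 1000/(39100/421) − 10 = 300/391 in (≈ 0.767 in)
Ia = 0.2·(300/391) = 60/391 in ≈ 0.153 in
P − Ia = 7.980 − 0.153 = 153009/19550 ≈ 7.827 in (> 0, runoff occurs)
Runoff Q = (P−Ia)²/(P−Ia+S) = (7.827)²/(7.827+0.767) = 7803918027/1094858650 ≈ 7.128 in

Q = 7803918027/1094858650 in ≈ 7.128 in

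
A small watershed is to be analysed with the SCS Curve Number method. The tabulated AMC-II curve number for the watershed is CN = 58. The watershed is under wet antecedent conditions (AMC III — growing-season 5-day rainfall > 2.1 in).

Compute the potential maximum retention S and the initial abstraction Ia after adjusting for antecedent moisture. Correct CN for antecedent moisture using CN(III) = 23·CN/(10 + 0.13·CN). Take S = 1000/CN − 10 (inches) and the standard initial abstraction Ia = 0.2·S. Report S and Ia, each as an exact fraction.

Adjust CN=58 to AMC III: 23·58/(10 + 0.13·58) → 1334 ÷ (877/50) = 66700/877 ≈ 76.055
Retention S: 1000/CN − 10 with CN=76.055 → S = 2100/667 ≈ 3.148 in
Ia = 0.2·(2100/667) = 420/667 in ≈ 0.630 in

S = 2100/667 in ≈ 3.148 in; Ia = 420/667 in ≈ 0.630 in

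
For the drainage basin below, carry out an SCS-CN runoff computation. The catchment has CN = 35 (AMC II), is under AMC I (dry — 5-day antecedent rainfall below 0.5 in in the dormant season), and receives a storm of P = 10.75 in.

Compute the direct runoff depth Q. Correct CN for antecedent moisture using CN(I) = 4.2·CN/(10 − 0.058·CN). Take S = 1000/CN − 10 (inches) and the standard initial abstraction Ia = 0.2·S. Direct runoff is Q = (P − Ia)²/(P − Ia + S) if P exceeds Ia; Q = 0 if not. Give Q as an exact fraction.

Q = 1256641/15947148 in ≈ 0.079 in

Adjust CN=35 to AMC I: 4.2·35/(10 − 0.058·35) → 147 ÷ (797/100) = 14700/797 ≈ 18.444
Retention S: 1000/CN − 10 with CN=18.444 → S = 6500/147 ≈ 44.218 in
Ia = 0.2S: 0.2·44.218 = 8.844 in (exactly 1300/147)
P − Ia = 10.750 − 8.844 = 1121/588 ≈ 1.906 in (> 0, runoff occurs)
Q: (1121/588)² ÷ (27121/588) = 1256641/15947148 in (≈ 0.079 in)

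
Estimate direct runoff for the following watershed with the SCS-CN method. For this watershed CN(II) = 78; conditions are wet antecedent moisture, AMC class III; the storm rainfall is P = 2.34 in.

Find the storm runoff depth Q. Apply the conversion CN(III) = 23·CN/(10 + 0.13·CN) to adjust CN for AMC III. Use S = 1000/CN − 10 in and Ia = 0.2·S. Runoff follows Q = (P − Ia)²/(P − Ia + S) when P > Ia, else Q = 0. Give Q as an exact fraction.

Adjust CN=78 to AMC III: 23·78/(10 + 0.13·78) → 1794 ÷ (1007/50) = 89700/1007 ≈ 89.076
Retention S: 1000/CN − 10 with CN=89.076 → S = 1100/897 ≈ 1.226 in
Initial abstraction Ia = S/5 = (1100/897)/5 = 220/897 ≈ 0.245 in
Since P=2.340 > Ia=0.245: effective rainfall P−Ia = 93949/44850 in
Q = (93949/44850)²/((93949/44850) + 1100/897) = (8826414601/2011522500)/(148949/44850) = 8826414601/6680362650 in ≈ 1.321 in

Q = 8826414601/6680362650 in ≈ 1.321 in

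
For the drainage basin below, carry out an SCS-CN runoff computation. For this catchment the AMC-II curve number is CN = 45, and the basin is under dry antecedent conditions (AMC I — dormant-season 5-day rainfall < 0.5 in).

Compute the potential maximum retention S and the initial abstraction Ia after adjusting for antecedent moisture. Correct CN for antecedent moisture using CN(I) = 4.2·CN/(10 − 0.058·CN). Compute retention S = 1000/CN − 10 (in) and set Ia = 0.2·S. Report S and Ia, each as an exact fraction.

S = 5500/189 in ≈ 29.101 in; Ia = 1100/189 in ≈ 5.820 in

Dry (AMC I): CN(I) = 4.2·45/(10 − 0.058·45) = 189/(739/100) = 18900/739 ≈ 25.575
Max retention: S = 1000/(18900/739) − 10 = 5500/189 in (≈ 29.101 in)
Initial abstraction Ia = S/5 = (5500/189)/5 = 1100/189 ≈ 5.820 in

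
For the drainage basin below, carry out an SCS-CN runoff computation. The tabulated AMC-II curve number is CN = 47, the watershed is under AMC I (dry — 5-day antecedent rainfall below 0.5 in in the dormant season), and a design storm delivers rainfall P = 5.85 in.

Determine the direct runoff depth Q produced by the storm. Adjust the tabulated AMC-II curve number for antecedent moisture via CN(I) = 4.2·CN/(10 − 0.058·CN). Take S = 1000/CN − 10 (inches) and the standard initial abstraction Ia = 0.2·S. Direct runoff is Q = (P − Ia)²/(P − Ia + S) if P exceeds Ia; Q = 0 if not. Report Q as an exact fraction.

Q = 89851441/10649315460 in ≈ 0.008 in

Dry (AMC I): CN(I) = 4.2·47/(10 − 0.058·47) = (987/5)/(3637/500) = 98700/3637 ≈ 27.138
S = 1000/(98700/3637) − 10 = 26500/987 in ≈ 26.849 in
Ia = 0.2·(26500/987) = 5300/987 in ≈ 5.370 in
Excess rainfall: 5.850 − 5.370 = 0.480 in; P > Ia so Q > 0
Runoff Q = (P−Ia)²/(P−Ia+S) = (0.480)²/(0.480+26.849) = 89851441/10649315460 ≈ 0.008 in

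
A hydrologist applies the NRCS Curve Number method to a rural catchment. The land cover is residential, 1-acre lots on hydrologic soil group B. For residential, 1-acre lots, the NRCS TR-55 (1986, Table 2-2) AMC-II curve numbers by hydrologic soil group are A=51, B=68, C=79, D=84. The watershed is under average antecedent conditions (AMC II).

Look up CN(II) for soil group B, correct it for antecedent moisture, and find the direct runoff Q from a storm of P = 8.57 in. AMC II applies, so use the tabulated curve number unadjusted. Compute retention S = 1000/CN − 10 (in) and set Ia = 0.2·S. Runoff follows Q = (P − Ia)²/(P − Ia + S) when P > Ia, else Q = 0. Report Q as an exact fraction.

Q = 168194961/35647300 in ≈ 4.718 in

NRCS table: residential, 1-acre lots, soil group B → CN(II) = 68
AMC II — tabulated CN = 68 applies directly.
Max retention: S = 1000/68 − 10 = 80/17 in (≈ 4.706 in)
Ia = 0.2·(80/17) = 16/17 in ≈ 0.941 in
Excess rainfall: 8.570 − 0.941 = 7.629 in; P > Ia so Q > 0
Runoff Q = (P−Ia)²/(P−Ia+S) = (7.629)²/(7.629+4.706) = 168194961/35647300 ≈ 4.718 in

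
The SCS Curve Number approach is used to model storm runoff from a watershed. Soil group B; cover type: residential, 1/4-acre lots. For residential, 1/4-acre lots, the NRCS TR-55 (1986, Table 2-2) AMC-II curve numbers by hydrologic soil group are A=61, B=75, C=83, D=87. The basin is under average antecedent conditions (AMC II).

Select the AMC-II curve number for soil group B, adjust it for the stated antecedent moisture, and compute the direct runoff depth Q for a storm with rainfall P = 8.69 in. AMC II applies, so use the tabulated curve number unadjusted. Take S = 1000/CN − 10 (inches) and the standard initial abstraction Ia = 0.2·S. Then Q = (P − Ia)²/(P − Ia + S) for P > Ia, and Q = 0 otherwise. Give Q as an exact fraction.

NRCS table: residential, 1/4-acre lots, soil group B → CN(II) = 75
Average conditions: CN = 75 (no AMC adjustment).
Max retention: S = 1000/75 − 10 = 10/3 in (≈ 3.333 in)
Ia = 0.2·(10/3) = 2/3 in ≈ 0.667 in
P − Ia = 8.690 − 0.667 = 2407/300 ≈ 8.023 in (> 0, runoff occurs)
Runoff Q = (P−Ia)²/(P−Ia+S) = (8.023)²/(8.023+3.333) = 5793649/1022100 ≈ 5.668 in

Q = 5793649/1022100 in ≈ 5.668 in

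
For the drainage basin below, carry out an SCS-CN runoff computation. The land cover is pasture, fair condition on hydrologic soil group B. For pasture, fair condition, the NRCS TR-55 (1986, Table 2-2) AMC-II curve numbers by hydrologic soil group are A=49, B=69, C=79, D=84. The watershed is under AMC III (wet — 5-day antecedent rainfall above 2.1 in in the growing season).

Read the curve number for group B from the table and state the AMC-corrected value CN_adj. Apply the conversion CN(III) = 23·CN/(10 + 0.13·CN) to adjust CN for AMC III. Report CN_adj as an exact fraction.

CN_adj = 158700/1897 ≈ 83.658

NRCS table: pasture, fair condition, soil group B → CN(II) = 69
CN(III) from CN(II)=69: (23·69)/(10 + 0.13·69) = 158700/1897 ≈ 83.658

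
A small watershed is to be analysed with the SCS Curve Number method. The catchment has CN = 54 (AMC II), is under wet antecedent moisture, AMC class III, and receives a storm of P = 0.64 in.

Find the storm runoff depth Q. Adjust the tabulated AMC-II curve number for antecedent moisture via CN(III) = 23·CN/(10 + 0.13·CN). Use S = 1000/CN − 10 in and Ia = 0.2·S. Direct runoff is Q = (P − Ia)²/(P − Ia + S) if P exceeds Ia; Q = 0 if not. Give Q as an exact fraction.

Q = 0 in ≈ 0.000 in

Adjust CN=54 to AMC III: 23·54/(10 + 0.13·54) → 1242 ÷ (851/50) = 2700/37 ≈ 72.973
Retention S: 1000/CN − 10 with CN=72.973 → S = 100/27 ≈ 3.704 in
Ia = 0.2·(100/27) = 20/27 in ≈ 0.741 in
P = 0.640 ≤ Ia = 0.741 in: entire storm abstracted, Q = 0.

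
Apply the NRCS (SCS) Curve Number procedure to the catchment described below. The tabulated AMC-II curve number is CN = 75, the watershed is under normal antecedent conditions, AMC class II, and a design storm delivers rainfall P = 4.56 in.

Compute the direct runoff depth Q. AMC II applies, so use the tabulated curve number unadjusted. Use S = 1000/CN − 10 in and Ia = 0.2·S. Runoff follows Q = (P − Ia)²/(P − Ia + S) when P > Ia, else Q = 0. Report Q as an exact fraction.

CN(II) = 75; AMC II needs no correction.
Retention S: 1000/CN − 10 with CN=75.000 → S = 10/3 ≈ 3.333 in
Ia = 0.2·(10/3) = 2/3 in ≈ 0.667 in
Since P=4.560 > Ia=0.667: effective rainfall P−Ia = 292/75 in
Q: (292/75)² ÷ (542/75) = 42632/20325 in (≈ 2.098 in)

Q = 42632/20325 in ≈ 2.098 in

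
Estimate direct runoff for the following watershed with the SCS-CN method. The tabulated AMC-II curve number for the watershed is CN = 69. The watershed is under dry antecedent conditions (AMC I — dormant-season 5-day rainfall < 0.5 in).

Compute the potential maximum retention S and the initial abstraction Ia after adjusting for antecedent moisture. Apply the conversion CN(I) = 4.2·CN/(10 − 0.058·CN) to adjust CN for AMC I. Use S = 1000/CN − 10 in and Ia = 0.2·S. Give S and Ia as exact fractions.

S = 15500/1449 in ≈ 10.697 in; Ia = 3100/1449 in ≈ 2.139 in

Dry (AMC I): CN(I) = 4.2·69/(10 − 0.058·69) = (1449/5)/(2999/500) = 144900/2999 ≈ 48.316
Max retention: S = 1000/(144900/2999) − 10 = 15500/1449 in (≈ 10.697 in)
Ia = 0.2S: 0.2·10.697 = 2.139 in (exactly 3100/1449)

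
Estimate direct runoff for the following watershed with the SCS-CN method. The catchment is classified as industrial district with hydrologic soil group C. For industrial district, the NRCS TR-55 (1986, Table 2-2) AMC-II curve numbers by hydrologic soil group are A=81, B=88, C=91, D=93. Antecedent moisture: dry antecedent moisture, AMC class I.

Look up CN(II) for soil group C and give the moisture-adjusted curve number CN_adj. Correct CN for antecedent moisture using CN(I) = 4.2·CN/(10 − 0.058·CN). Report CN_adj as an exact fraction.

CN_adj = 63700/787 ≈ 80.940

NRCS table: industrial district, soil group C → CN(II) = 91
Dry (AMC I): CN(I) = 4.2·91/(10 − 0.058·91) = (1911/5)/(2361/500) = 63700/787 ≈ 80.940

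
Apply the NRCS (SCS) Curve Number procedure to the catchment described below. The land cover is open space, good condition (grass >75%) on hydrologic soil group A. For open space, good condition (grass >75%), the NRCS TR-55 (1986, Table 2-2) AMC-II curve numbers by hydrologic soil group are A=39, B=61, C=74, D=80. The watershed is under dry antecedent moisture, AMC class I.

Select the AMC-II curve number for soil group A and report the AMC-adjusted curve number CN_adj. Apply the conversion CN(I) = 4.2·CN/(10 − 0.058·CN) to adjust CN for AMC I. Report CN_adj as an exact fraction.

CN_adj = 81900/3869 ≈ 21.168

NRCS table: open space, good condition (grass >75%), soil group A → CN(II) = 39
CN(I) from CN(II)=39: (4.2·39)/(10 − 0.058·39) = 81900/3869 ≈ 21.168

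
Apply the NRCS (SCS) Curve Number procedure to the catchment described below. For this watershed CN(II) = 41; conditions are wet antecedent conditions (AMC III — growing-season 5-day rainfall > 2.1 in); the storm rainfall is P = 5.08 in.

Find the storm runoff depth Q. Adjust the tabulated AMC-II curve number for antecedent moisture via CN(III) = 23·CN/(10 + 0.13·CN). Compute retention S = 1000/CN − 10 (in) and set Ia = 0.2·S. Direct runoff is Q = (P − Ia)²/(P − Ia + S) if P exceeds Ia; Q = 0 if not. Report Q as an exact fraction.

Q = 8147048121/5605215575 in ≈ 1.453 in

Wet (AMC III): CN(III) = 23·41/(10 + 0.13·41) = 943/(1533/100) = 94300/1533 ≈ 61.513
Retention S: 1000/CN − 10 with CN=61.513 → S = 5900/943 ≈ 6.257 in
Ia = 0.2·(5900/943) = 1180/943 in ≈ 1.251 in
Since P=5.080 > Ia=1.251: effective rainfall P−Ia = 90261/23575 in
Runoff Q = (P−Ia)²/(P−Ia+S) = (3.829)²/(3.829+6.257) = 8147048121/5605215575 ≈ 1.453 in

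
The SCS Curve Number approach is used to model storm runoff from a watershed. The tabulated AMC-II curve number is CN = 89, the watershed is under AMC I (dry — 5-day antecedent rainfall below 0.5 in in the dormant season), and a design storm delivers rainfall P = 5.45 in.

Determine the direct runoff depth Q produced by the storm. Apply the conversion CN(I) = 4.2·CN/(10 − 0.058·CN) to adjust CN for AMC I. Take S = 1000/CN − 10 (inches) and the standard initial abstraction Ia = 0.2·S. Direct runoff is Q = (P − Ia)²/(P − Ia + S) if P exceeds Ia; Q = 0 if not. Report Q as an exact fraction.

Q = 33022521841/10904530980 in ≈ 3.028 in

CN(I) from CN(II)=89: (4.2·89)/(10 − 0.058·89) = 186900/2419 ≈ 77.263
Retention S: 1000/CN − 10 with CN=77.263 → S = 5500/1869 ≈ 2.943 in
Initial abstraction Ia = S/5 = (5500/1869)/5 = 1100/1869 ≈ 0.589 in
Excess rainfall: 5.450 − 0.589 = 4.861 in; P > Ia so Q > 0
Runoff Q = (P−Ia)²/(P−Ia+S) = (4.861)²/(4.861+2.943) = 33022521841/10904530980 ≈ 3.028 in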